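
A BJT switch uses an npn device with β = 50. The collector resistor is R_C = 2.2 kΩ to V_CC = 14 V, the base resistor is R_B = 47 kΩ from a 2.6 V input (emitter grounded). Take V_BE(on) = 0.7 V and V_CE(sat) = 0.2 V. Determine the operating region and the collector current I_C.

Assume active. Base-emitter loop: I_B = (V_BB − V_BE)/R_B = (2.6 − 0.7)/47 = 0.0404 mA.
I_C = β·I_B = 50×0.0404 = 2.02 mA.
V_CE = V_CC − I_C·R_C = 14 − 2.02×2.2 = 9.55 V > V_CE(sat), so the active-region assumption holds.

active; I_C ≈ 2 mA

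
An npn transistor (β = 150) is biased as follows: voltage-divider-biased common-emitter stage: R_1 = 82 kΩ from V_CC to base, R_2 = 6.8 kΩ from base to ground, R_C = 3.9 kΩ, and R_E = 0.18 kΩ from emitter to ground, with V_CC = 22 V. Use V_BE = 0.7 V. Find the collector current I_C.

Thevenize the base divider: V_Th = V_CC·R_2/(R_1+R_2) = 22×6.8/88.8 = 1.68 V, R_Th = R_1‖R_2 = 6.28 kΩ.
Base-emitter loop: V_Th = I_B·R_Th + V_BE + (β+1)I_B·R_E, so I_B = (1.68 − 0.7) / (6.28 + 151×0.18) = 0.0294 mA.
I_C = β·I_B = 150×0.0294 = 4.41 mA, and I_E = (β+1)I_B = 4.44 mA.
V_CE = V_CC − I_C·R_C − I_E·R_E = 22 − 4.41×3.9 − 4.44×0.18 = 3.98 V.
V_CE = 3.98 V > 0.2 V confirms active-region operation.

I_C ≈ 4.4 mA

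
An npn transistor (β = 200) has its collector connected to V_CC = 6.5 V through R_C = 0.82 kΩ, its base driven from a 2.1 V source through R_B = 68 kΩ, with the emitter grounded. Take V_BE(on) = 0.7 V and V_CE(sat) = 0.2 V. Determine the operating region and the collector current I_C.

active; I_C ≈ 4.1 mA

Assume active. Base-emitter loop: I_B = (V_BB − V_BE)/R_B = (2.1 − 0.7)/68 = 0.0206 mA.
I_C = β·I_B = 200×0.0206 = 4.12 mA.
V_CE = V_CC − I_C·R_C = 6.5 − 4.12×0.82 = 3.12 V > V_CE(sat), so the active-region assumption holds.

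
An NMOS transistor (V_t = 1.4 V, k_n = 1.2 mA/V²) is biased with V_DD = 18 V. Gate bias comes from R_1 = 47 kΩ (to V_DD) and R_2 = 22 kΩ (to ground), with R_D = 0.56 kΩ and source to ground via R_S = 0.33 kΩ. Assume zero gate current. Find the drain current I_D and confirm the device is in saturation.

I_D ≈ 4.7 mA

V_G = V_DD·R_2/(R_1+R_2) = 18×22/69 = 5.74 V.
Assume saturation: I_D = (k_n/2)(V_GS − V_t)² with V_GS = V_G − I_D·R_S = 5.74 − 0.33·I_D.
Substituting gives 0.0653·I_D² − 2.72·I_D + 11.3 = 0, with roots I_D = 4.68 or 36.9 mA.
The root I_D = 36.9 mA gives V_GS = -6.44 V ≤ V_t, so take I_D = 4.68 mA.
Then V_GS = 4.19 V and V_DS = V_DD − I_D(R_D+R_S) = 18 − 4.68×0.89 = 13.8 V.
Saturation requires V_DS ≥ V_GS − V_t = 2.79 V; 13.8 ≥ 2.79 ✓.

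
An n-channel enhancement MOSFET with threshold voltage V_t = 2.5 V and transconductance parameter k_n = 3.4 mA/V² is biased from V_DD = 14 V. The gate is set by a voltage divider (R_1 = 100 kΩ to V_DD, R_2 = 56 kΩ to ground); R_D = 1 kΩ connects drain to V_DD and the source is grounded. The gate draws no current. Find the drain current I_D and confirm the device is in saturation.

I_D ≈ 11 mA

V_G = V_DD·R_2/(R_1+R_2) = 14×56/156 = 5.03 V. With the source grounded, V_GS = V_G = 5.03 V.
Assume saturation: I_D = (k_n/2)(V_GS − V_t)² = (3.4/2)×(5.03 − 2.5)² = 1.7×2.53² = 10.8 mA.
V_DS = V_DD − I_D·R_D = 14 − 10.8×1 = 3.16 V.
Saturation requires V_DS ≥ V_GS − V_t = 2.53 V; 3.16 ≥ 2.53 ✓.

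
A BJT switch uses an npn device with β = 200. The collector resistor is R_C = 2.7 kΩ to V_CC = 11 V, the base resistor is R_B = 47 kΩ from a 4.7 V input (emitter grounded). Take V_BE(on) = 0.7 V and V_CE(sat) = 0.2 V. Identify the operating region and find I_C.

saturation; I_C ≈ 4 mA

Assume active: I_B = (4.7 − 0.7)/47 = 0.0851 mA, giving I_C = β·I_B = 17 mA.
But then V_CE = 11 − 17×2.7 = -35 V < V_CE(sat) = 0.2 V — impossible in the active region.
So the transistor is saturated. With V_CE = 0.2 V, I_C = (V_CC − 0.2)/R_C = 10.8/2.7 = 4 mA.
Check: β·I_B = 17 mA > I_C = 4 mA, confirming saturation.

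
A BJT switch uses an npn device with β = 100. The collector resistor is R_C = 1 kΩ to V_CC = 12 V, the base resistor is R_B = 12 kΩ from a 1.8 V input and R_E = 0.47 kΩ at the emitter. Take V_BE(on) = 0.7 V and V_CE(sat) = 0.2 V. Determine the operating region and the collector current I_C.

Assume active. Base-emitter loop: I_B = (V_BB − V_BE)/(R_B + (β+1)R_E) = (1.8 − 0.7)/(12 + 101×0.47) = 0.0185 mA.
I_C = β·I_B = 100×0.0185 = 1.85 mA.
V_CE = V_CC − I_C·R_C − I_E·R_E = 12 − 1.85×1 − 1.87×0.47 = 9.27 V > V_CE(sat), so the active-region assumption holds.

active; I_C ≈ 1.8 mA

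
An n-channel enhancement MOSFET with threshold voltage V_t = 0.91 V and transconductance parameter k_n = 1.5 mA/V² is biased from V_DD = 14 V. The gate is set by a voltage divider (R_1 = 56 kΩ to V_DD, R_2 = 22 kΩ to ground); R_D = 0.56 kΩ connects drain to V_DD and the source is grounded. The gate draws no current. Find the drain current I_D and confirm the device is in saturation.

V_G = V_DD·R_2/(R_1+R_2) = 14×22/78 = 3.95 V. With the source grounded, V_GS = V_G = 3.95 V.
Assume saturation: I_D = (k_n/2)(V_GS − V_t)² = (1.5/2)×(3.95 − 0.91)² = 0.75×3.04² = 6.93 mA.
V_DS = V_DD − I_D·R_D = 14 − 6.93×0.56 = 10.1 V.
Saturation requires V_DS ≥ V_GS − V_t = 3.04 V; 10.1 ≥ 3.04 ✓.

I_D ≈ 6.9 mA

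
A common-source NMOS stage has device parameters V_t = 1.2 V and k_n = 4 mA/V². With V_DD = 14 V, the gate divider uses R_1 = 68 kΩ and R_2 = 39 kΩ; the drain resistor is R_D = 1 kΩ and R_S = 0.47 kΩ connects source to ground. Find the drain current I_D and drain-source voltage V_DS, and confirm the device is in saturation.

I_D ≈ 5 mA, V_DS ≈ 6.7 V

V_G = V_DD·R_2/(R_1+R_2) = 14×39/107 = 5.1 V.
Assume saturation: I_D = (k_n/2)(V_GS − V_t)² with V_GS = V_G − I_D·R_S = 5.1 − 0.47·I_D.
Substituting gives 0.442·I_D² − 8.34·I_D + 30.5 = 0, with roots I_D = 4.95 or 13.9 mA.
The root I_D = 13.9 mA gives V_GS = -1.44 V ≤ V_t, so take I_D = 4.95 mA.
Then V_GS = 2.77 V and V_DS = V_DD − I_D(R_D+R_S) = 14 − 4.95×1.47 = 6.72 V.
Saturation requires V_DS ≥ V_GS − V_t = 1.57 V; 6.72 ≥ 1.57 ✓.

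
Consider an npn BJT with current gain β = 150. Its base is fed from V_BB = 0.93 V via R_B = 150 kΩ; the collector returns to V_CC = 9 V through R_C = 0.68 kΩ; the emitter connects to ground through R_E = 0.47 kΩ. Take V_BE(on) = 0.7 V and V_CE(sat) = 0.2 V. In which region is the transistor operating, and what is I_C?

active; I_C ≈ 0.16 mA

Assume active. Base-emitter loop: I_B = (V_BB − V_BE)/(R_B + (β+1)R_E) = (0.93 − 0.7)/(150 + 151×0.47) = 0.00104 mA.
I_C = β·I_B = 150×0.00104 = 0.156 mA.
V_CE = V_CC − I_C·R_C − I_E·R_E = 9 − 0.156×0.68 − 0.157×0.47 = 8.82 V > V_CE(sat), so the active-region assumption holds.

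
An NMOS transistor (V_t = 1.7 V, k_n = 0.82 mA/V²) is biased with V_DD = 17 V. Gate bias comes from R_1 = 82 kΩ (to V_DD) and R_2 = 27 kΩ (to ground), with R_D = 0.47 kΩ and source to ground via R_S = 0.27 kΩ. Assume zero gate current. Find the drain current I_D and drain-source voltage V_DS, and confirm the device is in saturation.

V_G = V_DD·R_2/(R_1+R_2) = 17×27/109 = 4.21 V.
Assume saturation: I_D = (k_n/2)(V_GS − V_t)² with V_GS = V_G − I_D·R_S = 4.21 − 0.27·I_D.
Substituting gives 0.0299·I_D² − 1.56·I_D + 2.59 = 0, with roots I_D = 1.72 or 50.3 mA.
The root I_D = 50.3 mA gives V_GS = -9.38 V ≤ V_t, so take I_D = 1.72 mA.
Then V_GS = 3.75 V and V_DS = V_DD − I_D(R_D+R_S) = 17 − 1.72×0.74 = 15.7 V.
Saturation requires V_DS ≥ V_GS − V_t = 2.05 V; 15.7 ≥ 2.05 ✓.

I_D ≈ 1.7 mA, V_DS ≈ 16 V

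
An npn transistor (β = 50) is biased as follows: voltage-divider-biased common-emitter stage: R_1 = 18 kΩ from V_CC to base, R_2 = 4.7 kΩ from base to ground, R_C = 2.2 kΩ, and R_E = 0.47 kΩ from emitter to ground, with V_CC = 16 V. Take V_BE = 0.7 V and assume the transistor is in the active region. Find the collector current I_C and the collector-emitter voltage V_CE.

I_C ≈ 4.7 mA, V_CE ≈ 3.4 V

Thevenize the base divider: V_Th = V_CC·R_2/(R_1+R_2) = 16×4.7/22.7 = 3.31 V, R_Th = R_1‖R_2 = 3.73 kΩ.
Base-emitter loop: V_Th = I_B·R_Th + V_BE + (β+1)I_B·R_E, so I_B = (3.31 − 0.7) / (3.73 + 51×0.47) = 0.0943 mA.
I_C = β·I_B = 50×0.0943 = 4.72 mA, and I_E = (β+1)I_B = 4.81 mA.
V_CE = V_CC − I_C·R_C − I_E·R_E = 16 − 4.72×2.2 − 4.81×0.47 = 3.36 V.
V_CE = 3.36 V > 0.2 V confirms active-region operation.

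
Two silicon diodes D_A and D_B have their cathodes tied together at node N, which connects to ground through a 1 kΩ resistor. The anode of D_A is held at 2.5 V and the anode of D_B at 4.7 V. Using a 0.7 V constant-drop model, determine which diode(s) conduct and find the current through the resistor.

Only D_B conducts; I_R ≈ 4 mA

Assume both conduct. Then node N would need to be at both 2.5−0.7 = 1.8 V and 4.7−0.7 = 4 V, which is impossible.
Assume only D_B conducts: V_N = 4.7 − 0.7 = 4 V, so I_R = 4/1 = 4 mA.
Check D_A: its anode-to-cathode voltage is 2.5 − 4 = -1.5 V < 0.7 V, so it is off. The assumption is consistent.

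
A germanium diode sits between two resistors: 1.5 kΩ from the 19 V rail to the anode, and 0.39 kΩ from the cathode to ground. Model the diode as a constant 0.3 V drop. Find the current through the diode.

I ≈ 9.9 mA

The two resistors are in series with the diode, so KVL gives 19 = I·1.5 + 0.3 + I·0.39.
I = (19 − 0.3) / (1.5 + 0.39) kΩ = 18.7 / 1.89 = 9.89 mA.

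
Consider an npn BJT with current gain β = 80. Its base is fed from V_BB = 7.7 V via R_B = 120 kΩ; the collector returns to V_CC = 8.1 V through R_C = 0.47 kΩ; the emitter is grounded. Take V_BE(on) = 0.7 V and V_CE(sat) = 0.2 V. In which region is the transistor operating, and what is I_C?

active; I_C ≈ 4.7 mA

Assume active. Base-emitter loop: I_B = (V_BB − V_BE)/R_B = (7.7 − 0.7)/120 = 0.0583 mA.
I_C = β·I_B = 80×0.0583 = 4.67 mA.
V_CE = V_CC − I_C·R_C = 8.1 − 4.67×0.47 = 5.91 V > V_CE(sat), so the active-region assumption holds.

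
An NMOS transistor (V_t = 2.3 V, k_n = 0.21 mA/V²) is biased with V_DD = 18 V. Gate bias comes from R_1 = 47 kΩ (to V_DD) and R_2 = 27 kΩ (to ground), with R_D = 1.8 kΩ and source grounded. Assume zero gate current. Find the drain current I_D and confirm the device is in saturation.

V_G = V_DD·R_2/(R_1+R_2) = 18×27/74 = 6.57 V. With the source grounded, V_GS = V_G = 6.57 V.
Assume saturation: I_D = (k_n/2)(V_GS − V_t)² = (0.21/2)×(6.57 − 2.3)² = 0.105×4.27² = 1.91 mA.
V_DS = V_DD − I_D·R_D = 18 − 1.91×1.8 = 14.6 V.
Saturation requires V_DS ≥ V_GS − V_t = 4.27 V; 14.6 ≥ 4.27 ✓.

I_D ≈ 1.9 mA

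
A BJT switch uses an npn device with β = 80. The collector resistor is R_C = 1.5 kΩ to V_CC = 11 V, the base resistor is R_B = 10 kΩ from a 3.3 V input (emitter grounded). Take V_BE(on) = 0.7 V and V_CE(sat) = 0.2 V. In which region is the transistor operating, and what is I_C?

saturation; I_C ≈ 7.2 mA

Assume active: I_B = (3.3 − 0.7)/10 = 0.26 mA, giving I_C = β·I_B = 20.8 mA.
But then V_CE = 11 − 20.8×1.5 = -20.2 V < V_CE(sat) = 0.2 V — impossible in the active region.
So the transistor is saturated. With V_CE = 0.2 V, I_C = (V_CC − 0.2)/R_C = 10.8/1.5 = 7.2 mA.
Check: β·I_B = 20.8 mA > I_C = 7.2 mA, confirming saturation.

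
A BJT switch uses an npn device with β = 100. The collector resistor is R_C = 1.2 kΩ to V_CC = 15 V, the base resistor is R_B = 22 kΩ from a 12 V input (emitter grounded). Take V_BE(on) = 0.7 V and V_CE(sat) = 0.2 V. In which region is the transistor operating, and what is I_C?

saturation; I_C ≈ 12 mA

Assume active: I_B = (12 − 0.7)/22 = 0.514 mA, giving I_C = β·I_B = 51.4 mA.
But then V_CE = 15 − 51.4×1.2 = -46.6 V < V_CE(sat) = 0.2 V — impossible in the active region.
So the transistor is saturated. With V_CE = 0.2 V, I_C = (V_CC − 0.2)/R_C = 14.8/1.2 = 12.3 mA.
Check: β·I_B = 51.4 mA > I_C = 12.3 mA, confirming saturation.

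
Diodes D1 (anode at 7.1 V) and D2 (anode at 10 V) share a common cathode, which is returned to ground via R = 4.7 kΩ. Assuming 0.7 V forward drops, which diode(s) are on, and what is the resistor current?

Only D2 conducts; I_R ≈ 2 mA

Assume both conduct. Then node N would need to be at both 7.1−0.7 = 6.4 V and 10−0.7 = 9.3 V, which is impossible.
Assume only D2 conducts: V_N = 10 − 0.7 = 9.3 V, so I_R = 9.3/4.7 = 1.98 mA.
Check D1: its anode-to-cathode voltage is 7.1 − 9.3 = -2.2 V < 0.7 V, so it is off. The assumption is consistent.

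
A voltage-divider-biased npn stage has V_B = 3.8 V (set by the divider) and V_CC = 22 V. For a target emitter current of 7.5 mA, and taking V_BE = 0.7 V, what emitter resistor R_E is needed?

V_E = V_B − V_BE = 3.8 − 0.7 = 3.1 V.
R_E = V_E / I_E = 3.1 / 7.5 = 0.413 kΩ.

R_E ≈ 0.41 kΩ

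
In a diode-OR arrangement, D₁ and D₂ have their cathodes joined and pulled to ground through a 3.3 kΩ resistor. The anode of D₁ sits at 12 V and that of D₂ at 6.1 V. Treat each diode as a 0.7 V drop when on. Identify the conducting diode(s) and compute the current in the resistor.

Only D₁ conducts; I_R ≈ 3.4 mA

Assume both conduct. Then node N would need to be at both 12−0.7 = 11.3 V and 6.1−0.7 = 5.4 V, which is impossible.
Assume only D₁ conducts: V_N = 12 − 0.7 = 11.3 V, so I_R = 11.3/3.3 = 3.42 mA.
Check D₂: its anode-to-cathode voltage is 6.1 − 11.3 = -5.2 V < 0.7 V, so it is off. The assumption is consistent.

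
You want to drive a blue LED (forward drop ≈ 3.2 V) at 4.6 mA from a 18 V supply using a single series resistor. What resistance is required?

R ≈ 3.2 kΩ

The resistor drops V_S − V_D = 18 − 3.2 = 14.8 V at 4.6 mA.
R = 14.8 V / 4.6 mA = 3.22 kΩ.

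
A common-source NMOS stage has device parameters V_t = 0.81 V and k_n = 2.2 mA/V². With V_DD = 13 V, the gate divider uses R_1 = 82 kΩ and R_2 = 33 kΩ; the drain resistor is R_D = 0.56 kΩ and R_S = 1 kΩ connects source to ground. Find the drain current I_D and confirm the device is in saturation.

V_G = V_DD·R_2/(R_1+R_2) = 13×33/115 = 3.73 V.
Assume saturation: I_D = (k_n/2)(V_GS − V_t)² with V_GS = V_G − I_D·R_S = 3.73 − 1·I_D.
Substituting gives 1.1·I_D² − 7.42·I_D + 9.38 = 0, with roots I_D = 1.68 or 5.07 mA.
The root I_D = 5.07 mA gives V_GS = -1.34 V ≤ V_t, so take I_D = 1.68 mA.
Then V_GS = 2.05 V and V_DS = V_DD − I_D(R_D+R_S) = 13 − 1.68×1.56 = 10.4 V.
Saturation requires V_DS ≥ V_GS − V_t = 1.24 V; 10.4 ≥ 1.24 ✓.

I_D ≈ 1.7 mA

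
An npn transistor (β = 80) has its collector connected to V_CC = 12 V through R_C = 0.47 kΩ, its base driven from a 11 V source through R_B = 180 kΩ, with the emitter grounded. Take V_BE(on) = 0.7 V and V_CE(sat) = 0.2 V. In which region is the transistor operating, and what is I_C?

Assume active. Base-emitter loop: I_B = (V_BB − V_BE)/R_B = (11 − 0.7)/180 = 0.0572 mA.
I_C = β·I_B = 80×0.0572 = 4.58 mA.
V_CE = V_CC − I_C·R_C = 12 − 4.58×0.47 = 9.85 V > V_CE(sat), so the active-region assumption holds.

active; I_C ≈ 4.6 mA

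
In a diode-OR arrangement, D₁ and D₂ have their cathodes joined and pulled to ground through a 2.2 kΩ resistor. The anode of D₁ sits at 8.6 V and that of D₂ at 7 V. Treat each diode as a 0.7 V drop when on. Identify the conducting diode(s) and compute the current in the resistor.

Only D₁ conducts; I_R ≈ 3.6 mA

Assume both conduct. Then node N would need to be at both 8.6−0.7 = 7.9 V and 7−0.7 = 6.3 V, which is impossible.
Assume only D₁ conducts: V_N = 8.6 − 0.7 = 7.9 V, so I_R = 7.9/2.2 = 3.59 mA.
Check D₂: its anode-to-cathode voltage is 7 − 7.9 = -0.9 V < 0.7 V, so it is off. The assumption is consistent.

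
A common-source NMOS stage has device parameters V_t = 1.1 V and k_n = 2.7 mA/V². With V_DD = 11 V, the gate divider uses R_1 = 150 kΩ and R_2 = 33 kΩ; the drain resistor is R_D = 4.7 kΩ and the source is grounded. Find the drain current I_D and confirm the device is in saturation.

V_G = V_DD·R_2/(R_1+R_2) = 11×33/183 = 1.98 V. With the source grounded, V_GS = V_G = 1.98 V.
Assume saturation: I_D = (k_n/2)(V_GS − V_t)² = (2.7/2)×(1.98 − 1.1)² = 1.35×0.884² = 1.05 mA.
V_DS = V_DD − I_D·R_D = 11 − 1.05×4.7 = 6.05 V.
Saturation requires V_DS ≥ V_GS − V_t = 0.884 V; 6.05 ≥ 0.884 ✓.

I_D ≈ 1.1 mA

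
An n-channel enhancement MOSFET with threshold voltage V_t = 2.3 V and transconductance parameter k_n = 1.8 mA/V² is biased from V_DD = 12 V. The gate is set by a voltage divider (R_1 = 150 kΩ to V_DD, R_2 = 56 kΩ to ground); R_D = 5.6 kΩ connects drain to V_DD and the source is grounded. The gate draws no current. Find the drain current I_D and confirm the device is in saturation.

I_D ≈ 0.83 mA

V_G = V_DD·R_2/(R_1+R_2) = 12×56/206 = 3.26 V. With the source grounded, V_GS = V_G = 3.26 V.
Assume saturation: I_D = (k_n/2)(V_GS − V_t)² = (1.8/2)×(3.26 − 2.3)² = 0.9×0.962² = 0.833 mA.
V_DS = V_DD − I_D·R_D = 12 − 0.833×5.6 = 7.33 V.
Saturation requires V_DS ≥ V_GS − V_t = 0.962 V; 7.33 ≥ 0.962 ✓.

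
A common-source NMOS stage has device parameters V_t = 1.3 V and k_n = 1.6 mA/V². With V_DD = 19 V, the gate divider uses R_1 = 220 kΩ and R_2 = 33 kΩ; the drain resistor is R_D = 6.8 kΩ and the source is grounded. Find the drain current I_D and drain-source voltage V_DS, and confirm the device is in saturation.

I_D ≈ 1.1 mA, V_DS ≈ 11 V

V_G = V_DD·R_2/(R_1+R_2) = 19×33/253 = 2.48 V. With the source grounded, V_GS = V_G = 2.48 V.
Assume saturation: I_D = (k_n/2)(V_GS − V_t)² = (1.6/2)×(2.48 − 1.3)² = 0.8×1.18² = 1.11 mA.
V_DS = V_DD − I_D·R_D = 19 − 1.11×6.8 = 11.4 V.
Saturation requires V_DS ≥ V_GS − V_t = 1.18 V; 11.4 ≥ 1.18 ✓.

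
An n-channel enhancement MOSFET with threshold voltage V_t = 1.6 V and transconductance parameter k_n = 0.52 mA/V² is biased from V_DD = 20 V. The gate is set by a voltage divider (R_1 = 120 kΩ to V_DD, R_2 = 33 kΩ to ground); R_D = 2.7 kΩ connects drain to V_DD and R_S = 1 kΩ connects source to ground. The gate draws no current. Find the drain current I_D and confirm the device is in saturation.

I_D ≈ 0.88 mA

V_G = V_DD·R_2/(R_1+R_2) = 20×33/153 = 4.31 V.
Assume saturation: I_D = (k_n/2)(V_GS − V_t)² with V_GS = V_G − I_D·R_S = 4.31 − 1·I_D.
Substituting gives 0.26·I_D² − 2.41·I_D + 1.91 = 0, with roots I_D = 0.877 or 8.4 mA.
The root I_D = 8.4 mA gives V_GS = -4.08 V ≤ V_t, so take I_D = 0.877 mA.
Then V_GS = 3.44 V and V_DS = V_DD − I_D(R_D+R_S) = 20 − 0.877×3.7 = 16.8 V.
Saturation requires V_DS ≥ V_GS − V_t = 1.84 V; 16.8 ≥ 1.84 ✓.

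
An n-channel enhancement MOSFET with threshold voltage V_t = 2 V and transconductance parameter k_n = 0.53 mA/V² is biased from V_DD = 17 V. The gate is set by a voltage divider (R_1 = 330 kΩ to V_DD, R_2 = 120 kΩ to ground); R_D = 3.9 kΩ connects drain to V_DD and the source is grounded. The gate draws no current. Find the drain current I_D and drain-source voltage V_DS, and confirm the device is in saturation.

I_D ≈ 1.7 mA, V_DS ≈ 10 V

V_G = V_DD·R_2/(R_1+R_2) = 17×120/450 = 4.53 V. With the source grounded, V_GS = V_G = 4.53 V.
Assume saturation: I_D = (k_n/2)(V_GS − V_t)² = (0.53/2)×(4.53 − 2)² = 0.265×2.53² = 1.7 mA.
V_DS = V_DD − I_D·R_D = 17 − 1.7×3.9 = 10.4 V.
Saturation requires V_DS ≥ V_GS − V_t = 2.53 V; 10.4 ≥ 2.53 ✓.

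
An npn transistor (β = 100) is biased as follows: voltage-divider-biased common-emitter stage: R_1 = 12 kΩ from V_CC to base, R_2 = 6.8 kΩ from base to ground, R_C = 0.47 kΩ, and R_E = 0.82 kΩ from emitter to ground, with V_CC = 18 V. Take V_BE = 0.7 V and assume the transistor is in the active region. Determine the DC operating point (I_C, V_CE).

Thevenize the base divider: V_Th = V_CC·R_2/(R_1+R_2) = 18×6.8/18.8 = 6.51 V, R_Th = R_1‖R_2 = 4.34 kΩ.
Base-emitter loop: V_Th = I_B·R_Th + V_BE + (β+1)I_B·R_E, so I_B = (6.51 − 0.7) / (4.34 + 101×0.82) = 0.0667 mA.
I_C = β·I_B = 100×0.0667 = 6.67 mA, and I_E = (β+1)I_B = 6.73 mA.
V_CE = V_CC − I_C·R_C − I_E·R_E = 18 − 6.67×0.47 − 6.73×0.82 = 9.35 V.
V_CE = 9.35 V > 0.2 V confirms active-region operation.

I_C ≈ 6.7 mA, V_CE ≈ 9.3 V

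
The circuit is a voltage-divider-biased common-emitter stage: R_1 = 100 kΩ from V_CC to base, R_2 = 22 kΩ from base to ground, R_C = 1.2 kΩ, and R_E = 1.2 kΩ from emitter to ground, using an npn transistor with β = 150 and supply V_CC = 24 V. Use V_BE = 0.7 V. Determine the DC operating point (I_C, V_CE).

I_C ≈ 2.7 mA, V_CE ≈ 17 V

Thevenize the base divider: V_Th = V_CC·R_2/(R_1+R_2) = 24×22/122 = 4.33 V, R_Th = R_1‖R_2 = 18 kΩ.
Base-emitter loop: V_Th = I_B·R_Th + V_BE + (β+1)I_B·R_E, so I_B = (4.33 − 0.7) / (18 + 151×1.2) = 0.0182 mA.
I_C = β·I_B = 150×0.0182 = 2.73 mA, and I_E = (β+1)I_B = 2.75 mA.
V_CE = V_CC − I_C·R_C − I_E·R_E = 24 − 2.73×1.2 − 2.75×1.2 = 17.4 V.
V_CE = 17.4 V > 0.2 V confirms active-region operation.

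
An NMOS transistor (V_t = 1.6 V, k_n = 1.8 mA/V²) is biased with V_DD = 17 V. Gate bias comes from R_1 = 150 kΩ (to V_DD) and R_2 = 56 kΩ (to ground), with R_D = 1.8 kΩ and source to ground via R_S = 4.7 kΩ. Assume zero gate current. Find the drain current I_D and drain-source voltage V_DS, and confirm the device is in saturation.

I_D ≈ 0.49 mA, V_DS ≈ 14 V

V_G = V_DD·R_2/(R_1+R_2) = 17×56/206 = 4.62 V.
Assume saturation: I_D = (k_n/2)(V_GS − V_t)² with V_GS = V_G − I_D·R_S = 4.62 − 4.7·I_D.
Substituting gives 19.9·I_D² − 26.6·I_D + 8.22 = 0, with roots I_D = 0.486 or 0.85 mA.
The root I_D = 0.85 mA gives V_GS = 0.628 V ≤ V_t, so take I_D = 0.486 mA.
Then V_GS = 2.34 V and V_DS = V_DD − I_D(R_D+R_S) = 17 − 0.486×6.5 = 13.8 V.
Saturation requires V_DS ≥ V_GS − V_t = 0.735 V; 13.8 ≥ 0.735 ✓.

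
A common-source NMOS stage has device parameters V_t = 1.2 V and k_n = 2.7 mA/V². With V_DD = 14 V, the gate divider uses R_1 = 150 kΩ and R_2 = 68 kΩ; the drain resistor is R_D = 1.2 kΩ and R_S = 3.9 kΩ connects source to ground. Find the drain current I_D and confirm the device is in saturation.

I_D ≈ 0.64 mA

V_G = V_DD·R_2/(R_1+R_2) = 14×68/218 = 4.37 V.
Assume saturation: I_D = (k_n/2)(V_GS − V_t)² with V_GS = V_G − I_D·R_S = 4.37 − 3.9·I_D.
Substituting gives 20.5·I_D² − 34.3·I_D + 13.5 = 0, with roots I_D = 0.636 or 1.04 mA.
The root I_D = 1.04 mA gives V_GS = 0.324 V ≤ V_t, so take I_D = 0.636 mA.
Then V_GS = 1.89 V and V_DS = V_DD − I_D(R_D+R_S) = 14 − 0.636×5.1 = 10.8 V.
Saturation requires V_DS ≥ V_GS − V_t = 0.686 V; 10.8 ≥ 0.686 ✓.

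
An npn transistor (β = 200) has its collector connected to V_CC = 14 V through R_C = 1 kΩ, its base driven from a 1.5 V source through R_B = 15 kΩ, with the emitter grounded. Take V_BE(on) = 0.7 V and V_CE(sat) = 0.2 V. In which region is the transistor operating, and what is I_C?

Assume active. Base-emitter loop: I_B = (V_BB − V_BE)/R_B = (1.5 − 0.7)/15 = 0.0533 mA.
I_C = β·I_B = 200×0.0533 = 10.7 mA.
V_CE = V_CC − I_C·R_C = 14 − 10.7×1 = 3.33 V > V_CE(sat), so the active-region assumption holds.

active; I_C ≈ 11 mA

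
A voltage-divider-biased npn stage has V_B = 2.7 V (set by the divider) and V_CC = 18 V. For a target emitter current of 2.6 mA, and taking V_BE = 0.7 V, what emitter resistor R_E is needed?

V_E = V_B − V_BE = 2.7 − 0.7 = 2 V.
R_E = V_E / I_E = 2 / 2.6 = 0.769 kΩ.

R_E ≈ 0.77 kΩ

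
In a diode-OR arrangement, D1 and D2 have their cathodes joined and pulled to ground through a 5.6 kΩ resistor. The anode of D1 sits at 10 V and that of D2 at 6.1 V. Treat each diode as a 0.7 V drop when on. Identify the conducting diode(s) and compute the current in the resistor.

Assume both conduct. Then node N would need to be at both 10−0.7 = 9.3 V and 6.1−0.7 = 5.4 V, which is impossible.
Assume only D1 conducts: V_N = 10 − 0.7 = 9.3 V, so I_R = 9.3/5.6 = 1.66 mA.
Check D2: its anode-to-cathode voltage is 6.1 − 9.3 = -3.2 V < 0.7 V, so it is off. The assumption is consistent.

Only D1 conducts; I_R ≈ 1.7 mA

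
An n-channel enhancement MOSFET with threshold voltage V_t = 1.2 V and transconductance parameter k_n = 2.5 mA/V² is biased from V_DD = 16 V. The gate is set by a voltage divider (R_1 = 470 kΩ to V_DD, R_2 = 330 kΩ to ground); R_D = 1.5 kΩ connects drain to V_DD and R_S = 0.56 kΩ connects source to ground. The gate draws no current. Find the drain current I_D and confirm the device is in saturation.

I_D ≈ 5.8 mA

V_G = V_DD·R_2/(R_1+R_2) = 16×330/800 = 6.6 V.
Assume saturation: I_D = (k_n/2)(V_GS − V_t)² with V_GS = V_G − I_D·R_S = 6.6 − 0.56·I_D.
Substituting gives 0.392·I_D² − 8.56·I_D + 36.4 = 0, with roots I_D = 5.8 or 16 mA.
The root I_D = 16 mA gives V_GS = -2.38 V ≤ V_t, so take I_D = 5.8 mA.
Then V_GS = 3.35 V and V_DS = V_DD − I_D(R_D+R_S) = 16 − 5.8×2.06 = 4.06 V.
Saturation requires V_DS ≥ V_GS − V_t = 2.15 V; 4.06 ≥ 2.15 ✓.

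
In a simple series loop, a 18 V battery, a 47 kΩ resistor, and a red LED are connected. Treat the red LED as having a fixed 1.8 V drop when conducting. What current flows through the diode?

I ≈ 0.34 mA

KVL around the loop: 18 = V_D + I·R = 1.8 + I × 47 kΩ.
So I = (18 − 1.8) / 47 kΩ = 16.2 / 47 = 0.345 mA.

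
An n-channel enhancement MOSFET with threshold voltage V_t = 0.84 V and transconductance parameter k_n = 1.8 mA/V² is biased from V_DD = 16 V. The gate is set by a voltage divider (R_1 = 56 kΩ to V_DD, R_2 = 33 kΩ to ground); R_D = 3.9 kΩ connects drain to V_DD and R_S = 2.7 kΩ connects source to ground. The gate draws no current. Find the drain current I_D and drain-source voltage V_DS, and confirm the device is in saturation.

V_G = V_DD·R_2/(R_1+R_2) = 16×33/89 = 5.93 V.
Assume saturation: I_D = (k_n/2)(V_GS − V_t)² with V_GS = V_G − I_D·R_S = 5.93 − 2.7·I_D.
Substituting gives 6.56·I_D² − 25.7·I_D + 23.3 = 0, with roots I_D = 1.42 or 2.5 mA.
The root I_D = 2.5 mA gives V_GS = -0.828 V ≤ V_t, so take I_D = 1.42 mA.
Then V_GS = 2.1 V and V_DS = V_DD − I_D(R_D+R_S) = 16 − 1.42×6.6 = 6.62 V.
Saturation requires V_DS ≥ V_GS − V_t = 1.26 V; 6.62 ≥ 1.26 ✓.

I_D ≈ 1.4 mA, V_DS ≈ 6.6 V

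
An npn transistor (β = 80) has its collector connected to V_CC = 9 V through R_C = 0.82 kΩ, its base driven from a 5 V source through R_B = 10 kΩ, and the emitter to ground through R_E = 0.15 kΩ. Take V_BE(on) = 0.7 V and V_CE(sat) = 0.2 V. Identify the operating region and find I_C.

Assume active: I_B = (5 − 0.7)/(10 + 81×0.15) = 0.194 mA, I_C = β·I_B = 15.5 mA.
Then V_CE = 9 − 15.5×0.82 − 15.7×0.15 = -6.09 V < 0.2 V — the active assumption fails.
Re-solve with V_CE = 0.2 V. KCL at the emitter: V_E/R_E = (V_BB−0.7−V_E)/R_B + (V_CC−0.2−V_E)/R_C, giving V_E = 1.4 V.
I_C = (V_CC − 0.2 − V_E)/R_C = (8.8 − 1.4)/0.82 = 9.03 mA.
Check: I_B = (4.3 − 1.4)/10 = 0.29 mA, and β·I_B = 23.2 mA > I_C, confirming saturation.

saturation; I_C ≈ 9 mA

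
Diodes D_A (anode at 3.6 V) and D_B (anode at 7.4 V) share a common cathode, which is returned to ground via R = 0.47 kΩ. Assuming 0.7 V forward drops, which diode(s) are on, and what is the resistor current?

Assume both conduct. Then node N would need to be at both 3.6−0.7 = 2.9 V and 7.4−0.7 = 6.7 V, which is impossible.
Assume only D_B conducts: V_N = 7.4 − 0.7 = 6.7 V, so I_R = 6.7/0.47 = 14.3 mA.
Check D_A: its anode-to-cathode voltage is 3.6 − 6.7 = -3.1 V < 0.7 V, so it is off. The assumption is consistent.

Only D_B conducts; I_R ≈ 14 mA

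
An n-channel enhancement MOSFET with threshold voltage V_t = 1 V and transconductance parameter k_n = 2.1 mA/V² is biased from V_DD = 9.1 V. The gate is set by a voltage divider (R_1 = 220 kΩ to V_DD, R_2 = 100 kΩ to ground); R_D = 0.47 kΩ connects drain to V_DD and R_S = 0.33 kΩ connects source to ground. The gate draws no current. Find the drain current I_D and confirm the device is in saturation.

V_G = V_DD·R_2/(R_1+R_2) = 9.1×100/320 = 2.84 V.
Assume saturation: I_D = (k_n/2)(V_GS − V_t)² with V_GS = V_G − I_D·R_S = 2.84 − 0.33·I_D.
Substituting gives 0.114·I_D² − 2.28·I_D + 3.57 = 0, with roots I_D = 1.71 or 18.2 mA.
The root I_D = 18.2 mA gives V_GS = -3.16 V ≤ V_t, so take I_D = 1.71 mA.
Then V_GS = 2.28 V and V_DS = V_DD − I_D(R_D+R_S) = 9.1 − 1.71×0.8 = 7.73 V.
Saturation requires V_DS ≥ V_GS − V_t = 1.28 V; 7.73 ≥ 1.28 ✓.

I_D ≈ 1.7 mA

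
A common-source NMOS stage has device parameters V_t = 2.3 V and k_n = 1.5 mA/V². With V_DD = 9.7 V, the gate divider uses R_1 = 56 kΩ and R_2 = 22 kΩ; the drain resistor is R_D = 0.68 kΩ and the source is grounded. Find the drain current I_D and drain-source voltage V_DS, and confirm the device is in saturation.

I_D ≈ 0.14 mA, V_DS ≈ 9.6 V

V_G = V_DD·R_2/(R_1+R_2) = 9.7×22/78 = 2.74 V. With the source grounded, V_GS = V_G = 2.74 V.
Assume saturation: I_D = (k_n/2)(V_GS − V_t)² = (1.5/2)×(2.74 − 2.3)² = 0.75×0.436² = 0.143 mA.
V_DS = V_DD − I_D·R_D = 9.7 − 0.143×0.68 = 9.6 V.
Saturation requires V_DS ≥ V_GS − V_t = 0.436 V; 9.6 ≥ 0.436 ✓.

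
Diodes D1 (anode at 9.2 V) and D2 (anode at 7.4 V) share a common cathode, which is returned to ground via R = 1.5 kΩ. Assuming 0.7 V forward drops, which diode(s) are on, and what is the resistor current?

Only D1 conducts; I_R ≈ 5.7 mA

Assume both conduct. Then node N would need to be at both 9.2−0.7 = 8.5 V and 7.4−0.7 = 6.7 V, which is impossible.
Assume only D1 conducts: V_N = 9.2 − 0.7 = 8.5 V, so I_R = 8.5/1.5 = 5.67 mA.
Check D2: its anode-to-cathode voltage is 7.4 − 8.5 = -1.1 V < 0.7 V, so it is off. The assumption is consistent.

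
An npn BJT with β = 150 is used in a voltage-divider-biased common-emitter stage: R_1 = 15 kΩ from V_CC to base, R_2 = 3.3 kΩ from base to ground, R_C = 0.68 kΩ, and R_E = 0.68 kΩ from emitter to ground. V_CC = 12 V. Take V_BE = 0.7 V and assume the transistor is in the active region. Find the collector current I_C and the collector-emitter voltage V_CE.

I_C ≈ 2.1 mA, V_CE ≈ 9.2 V

Thevenize the base divider: V_Th = V_CC·R_2/(R_1+R_2) = 12×3.3/18.3 = 2.16 V, R_Th = R_1‖R_2 = 2.7 kΩ.
Base-emitter loop: V_Th = I_B·R_Th + V_BE + (β+1)I_B·R_E, so I_B = (2.16 − 0.7) / (2.7 + 151×0.68) = 0.0139 mA.
I_C = β·I_B = 150×0.0139 = 2.08 mA, and I_E = (β+1)I_B = 2.1 mA.
V_CE = V_CC − I_C·R_C − I_E·R_E = 12 − 2.08×0.68 − 2.1×0.68 = 9.16 V.
V_CE = 9.16 V > 0.2 V confirms active-region operation.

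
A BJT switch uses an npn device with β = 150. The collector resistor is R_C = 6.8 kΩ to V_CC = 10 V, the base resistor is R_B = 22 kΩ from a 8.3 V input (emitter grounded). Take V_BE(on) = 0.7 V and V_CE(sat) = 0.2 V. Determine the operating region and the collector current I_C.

Assume active: I_B = (8.3 − 0.7)/22 = 0.345 mA, giving I_C = β·I_B = 51.8 mA.
But then V_CE = 10 − 51.8×6.8 = -342 V < V_CE(sat) = 0.2 V — impossible in the active region.
So the transistor is saturated. With V_CE = 0.2 V, I_C = (V_CC − 0.2)/R_C = 9.8/6.8 = 1.44 mA.
Check: β·I_B = 51.8 mA > I_C = 1.44 mA, confirming saturation.

saturation; I_C ≈ 1.4 mA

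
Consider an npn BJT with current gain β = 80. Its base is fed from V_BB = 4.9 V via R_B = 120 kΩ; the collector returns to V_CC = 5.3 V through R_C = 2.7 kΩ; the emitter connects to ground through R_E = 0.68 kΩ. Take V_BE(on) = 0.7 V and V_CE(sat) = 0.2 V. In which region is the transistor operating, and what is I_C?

saturation; I_C ≈ 1.5 mA

Assume active: I_B = (4.9 − 0.7)/(120 + 81×0.68) = 0.024 mA, I_C = β·I_B = 1.92 mA.
Then V_CE = 5.3 − 1.92×2.7 − 1.94×0.68 = -1.2 V < 0.2 V — the active assumption fails.
Re-solve with V_CE = 0.2 V. KCL at the emitter: V_E/R_E = (V_BB−0.7−V_E)/R_B + (V_CC−0.2−V_E)/R_C, giving V_E = 1.04 V.
I_C = (V_CC − 0.2 − V_E)/R_C = (5.1 − 1.04)/2.7 = 1.5 mA.
Check: I_B = (4.2 − 1.04)/120 = 0.0263 mA, and β·I_B = 2.11 mA > I_C, confirming saturation.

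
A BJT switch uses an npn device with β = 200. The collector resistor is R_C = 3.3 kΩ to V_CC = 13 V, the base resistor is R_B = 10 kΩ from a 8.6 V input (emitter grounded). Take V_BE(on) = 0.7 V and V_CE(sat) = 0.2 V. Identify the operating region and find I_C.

saturation; I_C ≈ 3.9 mA

Assume active: I_B = (8.6 − 0.7)/10 = 0.79 mA, giving I_C = β·I_B = 158 mA.
But then V_CE = 13 − 158×3.3 = -508 V < V_CE(sat) = 0.2 V — impossible in the active region.
So the transistor is saturated. With V_CE = 0.2 V, I_C = (V_CC − 0.2)/R_C = 12.8/3.3 = 3.88 mA.
Check: β·I_B = 158 mA > I_C = 3.88 mA, confirming saturation.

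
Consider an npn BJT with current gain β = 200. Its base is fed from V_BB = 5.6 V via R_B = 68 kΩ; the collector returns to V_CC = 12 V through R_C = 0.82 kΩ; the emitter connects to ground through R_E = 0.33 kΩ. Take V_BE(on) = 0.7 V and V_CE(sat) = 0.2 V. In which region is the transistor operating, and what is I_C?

Assume active. Base-emitter loop: I_B = (V_BB − V_BE)/(R_B + (β+1)R_E) = (5.6 − 0.7)/(68 + 201×0.33) = 0.0365 mA.
I_C = β·I_B = 200×0.0365 = 7.3 mA.
V_CE = V_CC − I_C·R_C − I_E·R_E = 12 − 7.3×0.82 − 7.33×0.33 = 3.6 V > V_CE(sat), so the active-region assumption holds.

active; I_C ≈ 7.3 mA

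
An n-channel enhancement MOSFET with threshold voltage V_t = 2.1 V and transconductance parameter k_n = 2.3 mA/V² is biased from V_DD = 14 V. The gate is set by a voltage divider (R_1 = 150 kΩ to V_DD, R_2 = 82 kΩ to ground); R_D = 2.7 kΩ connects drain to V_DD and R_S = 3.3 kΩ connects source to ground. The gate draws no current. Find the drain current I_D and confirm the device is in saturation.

I_D ≈ 0.64 mA

V_G = V_DD·R_2/(R_1+R_2) = 14×82/232 = 4.95 V.
Assume saturation: I_D = (k_n/2)(V_GS − V_t)² with V_GS = V_G − I_D·R_S = 4.95 − 3.3·I_D.
Substituting gives 12.5·I_D² − 22.6·I_D + 9.33 = 0, with roots I_D = 0.637 or 1.17 mA.
The root I_D = 1.17 mA gives V_GS = 1.09 V ≤ V_t, so take I_D = 0.637 mA.
Then V_GS = 2.84 V and V_DS = V_DD − I_D(R_D+R_S) = 14 − 0.637×6 = 10.2 V.
Saturation requires V_DS ≥ V_GS − V_t = 0.745 V; 10.2 ≥ 0.745 ✓.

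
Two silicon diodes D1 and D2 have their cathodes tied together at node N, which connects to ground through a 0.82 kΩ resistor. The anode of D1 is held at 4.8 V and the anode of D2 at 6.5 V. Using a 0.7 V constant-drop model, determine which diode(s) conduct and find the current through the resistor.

Assume both conduct. Then node N would need to be at both 4.8−0.7 = 4.1 V and 6.5−0.7 = 5.8 V, which is impossible.
Assume only D2 conducts: V_N = 6.5 − 0.7 = 5.8 V, so I_R = 5.8/0.82 = 7.07 mA.
Check D1: its anode-to-cathode voltage is 4.8 − 5.8 = -1 V < 0.7 V, so it is off. The assumption is consistent.

Only D2 conducts; I_R ≈ 7.1 mA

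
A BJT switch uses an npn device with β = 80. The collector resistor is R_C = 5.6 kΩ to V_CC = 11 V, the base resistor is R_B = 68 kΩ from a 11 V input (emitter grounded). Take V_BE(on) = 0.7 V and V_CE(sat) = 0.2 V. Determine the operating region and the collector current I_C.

Assume active: I_B = (11 − 0.7)/68 = 0.151 mA, giving I_C = β·I_B = 12.1 mA.
But then V_CE = 11 − 12.1×5.6 = -56.9 V < V_CE(sat) = 0.2 V — impossible in the active region.
So the transistor is saturated. With V_CE = 0.2 V, I_C = (V_CC − 0.2)/R_C = 10.8/5.6 = 1.93 mA.
Check: β·I_B = 12.1 mA > I_C = 1.93 mA, confirming saturation.

saturation; I_C ≈ 1.9 mA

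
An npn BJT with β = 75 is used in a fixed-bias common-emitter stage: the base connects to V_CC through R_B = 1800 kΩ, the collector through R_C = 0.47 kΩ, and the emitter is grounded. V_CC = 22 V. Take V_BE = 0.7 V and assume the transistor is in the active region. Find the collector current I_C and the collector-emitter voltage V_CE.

I_C ≈ 0.89 mA, V_CE ≈ 22 V

Base loop: V_CC = I_B·R_B + V_BE, so I_B = (22 − 0.7)/1800 kΩ = 0.0118 mA.
In the active region I_C = β·I_B = 75 × 0.0118 = 0.888 mA.
Collector loop: V_CE = V_CC − I_C·R_C = 22 − 0.888×0.47 = 21.6 V.
Since V_CE = 21.6 V > V_CE(sat) ≈ 0.2 V, the transistor is in the active region as assumed.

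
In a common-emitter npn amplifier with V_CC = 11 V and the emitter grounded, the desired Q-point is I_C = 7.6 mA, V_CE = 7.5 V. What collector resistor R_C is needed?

Collector loop: V_CC = I_C·R_C + V_CE.
R_C = (V_CC − V_CE)/I_C = (11 − 7.5)/7.6 = 0.461 kΩ.

R_C ≈ 0.46 kΩ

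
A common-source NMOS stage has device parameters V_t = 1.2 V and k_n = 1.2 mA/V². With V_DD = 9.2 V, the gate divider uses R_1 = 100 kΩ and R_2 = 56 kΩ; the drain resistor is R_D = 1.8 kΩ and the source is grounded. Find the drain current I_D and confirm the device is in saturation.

V_G = V_DD·R_2/(R_1+R_2) = 9.2×56/156 = 3.3 V. With the source grounded, V_GS = V_G = 3.3 V.
Assume saturation: I_D = (k_n/2)(V_GS − V_t)² = (1.2/2)×(3.3 − 1.2)² = 0.6×2.1² = 2.65 mA.
V_DS = V_DD − I_D·R_D = 9.2 − 2.65×1.8 = 4.43 V.
Saturation requires V_DS ≥ V_GS − V_t = 2.1 V; 4.43 ≥ 2.1 ✓.

I_D ≈ 2.7 mA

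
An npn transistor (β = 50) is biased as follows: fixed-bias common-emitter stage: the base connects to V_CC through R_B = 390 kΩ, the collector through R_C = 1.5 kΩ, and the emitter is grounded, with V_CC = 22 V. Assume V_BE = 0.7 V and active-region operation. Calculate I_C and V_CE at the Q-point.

Base loop: V_CC = I_B·R_B + V_BE, so I_B = (22 − 0.7)/390 kΩ = 0.0546 mA.
In the active region I_C = β·I_B = 50 × 0.0546 = 2.73 mA.
Collector loop: V_CE = V_CC − I_C·R_C = 22 − 2.73×1.5 = 17.9 V.
Since V_CE = 17.9 V > V_CE(sat) ≈ 0.2 V, the transistor is in the active region as assumed.

I_C ≈ 2.7 mA, V_CE ≈ 18 V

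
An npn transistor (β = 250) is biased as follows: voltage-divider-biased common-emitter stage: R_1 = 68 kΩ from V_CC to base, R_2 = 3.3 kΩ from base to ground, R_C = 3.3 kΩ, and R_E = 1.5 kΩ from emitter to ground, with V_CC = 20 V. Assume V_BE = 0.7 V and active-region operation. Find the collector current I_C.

I_C ≈ 0.15 mA

Thevenize the base divider: V_Th = V_CC·R_2/(R_1+R_2) = 20×3.3/71.3 = 0.926 V, R_Th = R_1‖R_2 = 3.15 kΩ.
Base-emitter loop: V_Th = I_B·R_Th + V_BE + (β+1)I_B·R_E, so I_B = (0.926 − 0.7) / (3.15 + 251×1.5) = 0.000594 mA.
I_C = β·I_B = 250×0.000594 = 0.149 mA, and I_E = (β+1)I_B = 0.149 mA.
V_CE = V_CC − I_C·R_C − I_E·R_E = 20 − 0.149×3.3 − 0.149×1.5 = 19.3 V.
V_CE = 19.3 V > 0.2 V confirms active-region operation.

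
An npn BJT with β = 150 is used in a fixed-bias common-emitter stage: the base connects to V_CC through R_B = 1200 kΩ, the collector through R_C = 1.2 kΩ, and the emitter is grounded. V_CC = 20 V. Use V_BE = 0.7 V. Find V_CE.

V_CE ≈ 17 V

Base loop: V_CC = I_B·R_B + V_BE, so I_B = (20 − 0.7)/1200 kΩ = 0.0161 mA.
In the active region I_C = β·I_B = 150 × 0.0161 = 2.41 mA.
Collector loop: V_CE = V_CC − I_C·R_C = 20 − 2.41×1.2 = 17.1 V.
Since V_CE = 17.1 V > V_CE(sat) ≈ 0.2 V, the transistor is in the active region as assumed.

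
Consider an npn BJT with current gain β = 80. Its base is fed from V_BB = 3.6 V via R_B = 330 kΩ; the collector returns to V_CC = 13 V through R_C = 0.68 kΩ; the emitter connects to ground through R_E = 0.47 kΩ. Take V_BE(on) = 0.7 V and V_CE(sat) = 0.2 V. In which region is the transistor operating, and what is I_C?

active; I_C ≈ 0.63 mA

Assume active. Base-emitter loop: I_B = (V_BB − V_BE)/(R_B + (β+1)R_E) = (3.6 − 0.7)/(330 + 81×0.47) = 0.00788 mA.
I_C = β·I_B = 80×0.00788 = 0.63 mA.
V_CE = V_CC − I_C·R_C − I_E·R_E = 13 − 0.63×0.68 − 0.638×0.47 = 12.3 V > V_CE(sat), so the active-region assumption holds.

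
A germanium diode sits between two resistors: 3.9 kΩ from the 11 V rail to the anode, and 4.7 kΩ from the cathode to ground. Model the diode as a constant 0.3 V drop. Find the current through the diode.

The two resistors are in series with the diode, so KVL gives 11 = I·3.9 + 0.3 + I·4.7.
I = (11 − 0.3) / (3.9 + 4.7) kΩ = 10.7 / 8.6 = 1.24 mA.

I ≈ 1.2 mA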